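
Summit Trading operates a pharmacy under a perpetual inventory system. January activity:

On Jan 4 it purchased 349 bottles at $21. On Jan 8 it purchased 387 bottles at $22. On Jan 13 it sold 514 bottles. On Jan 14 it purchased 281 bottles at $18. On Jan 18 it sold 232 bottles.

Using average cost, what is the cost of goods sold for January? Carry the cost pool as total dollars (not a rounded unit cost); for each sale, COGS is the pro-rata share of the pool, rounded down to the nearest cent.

COGS = $15,601.28

After Jan 4: 349 on hand, pool $7,329.00 (≈ $21.0000 each)
After Jan 8: 736 on hand, pool $15,843.00 (≈ $21.5258 each)
Jan 13, sell 514: 514/736 × $15,843.00 → $11,064.26
After Jan 14: 503 on hand, pool $9,836.74 (≈ $19.5561 each)
Jan 18, sell 232: 232/503 × $9,836.74 → $4,537.02
Total COGS = $11,064.26 + $4,537.02 = $15,601.28
Ending inventory (cost pool remaining) = $5,299.72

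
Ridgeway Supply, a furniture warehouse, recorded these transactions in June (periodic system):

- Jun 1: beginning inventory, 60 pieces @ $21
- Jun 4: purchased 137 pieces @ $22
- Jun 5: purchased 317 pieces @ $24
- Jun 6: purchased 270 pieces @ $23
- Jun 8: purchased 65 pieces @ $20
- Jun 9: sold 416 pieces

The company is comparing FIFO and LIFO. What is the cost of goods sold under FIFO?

FIFO COGS: 60 @ $21 + 137 @ $22 + 219 @ $24 = $9,530
LIFO COGS: 65 @ $20 + 270 @ $23 + 81 @ $24 = $9,454

COGS = $9,530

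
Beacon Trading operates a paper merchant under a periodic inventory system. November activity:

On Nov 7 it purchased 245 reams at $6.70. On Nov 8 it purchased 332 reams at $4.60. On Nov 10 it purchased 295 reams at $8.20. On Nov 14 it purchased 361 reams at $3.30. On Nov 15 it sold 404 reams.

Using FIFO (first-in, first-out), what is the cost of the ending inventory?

Ending inventory = $4,406.10

Nov 15, 404 sold [FIFO — oldest first]: 245 @ $6.70 + 159 @ $4.60 = $2,372.90
Ending inventory: 173 @ $4.60 + 295 @ $8.20 + 361 @ $3.30 = $4,406.10
Check: goods available $6,779.00 = COGS $2,372.90 + ending $4,406.10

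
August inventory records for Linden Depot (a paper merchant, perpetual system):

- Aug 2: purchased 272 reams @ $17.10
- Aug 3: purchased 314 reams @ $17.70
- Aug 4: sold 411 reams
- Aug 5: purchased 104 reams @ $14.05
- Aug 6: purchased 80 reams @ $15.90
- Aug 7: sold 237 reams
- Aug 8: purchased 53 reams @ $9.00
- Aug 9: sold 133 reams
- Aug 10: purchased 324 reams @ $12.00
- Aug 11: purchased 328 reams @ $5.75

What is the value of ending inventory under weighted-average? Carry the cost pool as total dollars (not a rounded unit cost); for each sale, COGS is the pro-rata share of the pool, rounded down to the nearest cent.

Ending inventory = $6,360.06

After Aug 2: 272 on hand, pool $4,651.20 (≈ $17.1000 each)
After Aug 3: 586 on hand, pool $10,209.00 (≈ $17.4215 each)
Aug 4, sell 411: 411/586 × $10,209.00 → $7,160.23
After Aug 5: 279 on hand, pool $4,509.97 (≈ $16.1648 each)
After Aug 6: 359 on hand, pool $5,781.97 (≈ $16.1058 each)
Aug 7, sell 237: 237/359 × $5,781.97 → $3,817.06
After Aug 8: 175 on hand, pool $2,441.91 (≈ $13.9538 each)
Aug 9, sell 133: 133/175 × $2,441.91 → $1,855.85
After Aug 10: 366 on hand, pool $4,474.06 (≈ $12.2242 each)
After Aug 11: 694 on hand, pool $6,360.06 (≈ $9.1644 each)
Total COGS = $7,160.23 + $3,817.06 + $1,855.85 = $12,833.14
Ending inventory (cost pool remaining) = $6,360.06
Check: goods available $19,193.20 = COGS $12,833.14 + ending $6,360.06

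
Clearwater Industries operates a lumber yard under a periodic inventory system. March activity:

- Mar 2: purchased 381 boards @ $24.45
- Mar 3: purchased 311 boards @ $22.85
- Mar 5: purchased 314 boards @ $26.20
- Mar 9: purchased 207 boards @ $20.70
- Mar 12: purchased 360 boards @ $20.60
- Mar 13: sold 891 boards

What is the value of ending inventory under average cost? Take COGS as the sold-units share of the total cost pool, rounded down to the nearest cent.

Mar 13, sell 891: 891/1573 × $36,349.50 → $20,589.57
Ending inventory (cost pool remaining) = $15,759.93

Ending inventory = $15,759.93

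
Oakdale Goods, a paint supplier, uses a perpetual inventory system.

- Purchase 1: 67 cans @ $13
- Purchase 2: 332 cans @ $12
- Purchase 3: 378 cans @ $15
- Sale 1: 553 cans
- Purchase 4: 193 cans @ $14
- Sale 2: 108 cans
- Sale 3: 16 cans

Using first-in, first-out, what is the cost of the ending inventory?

Sale 1 (553) [FIFO — oldest first]: 67 @ $13 + 332 @ $12 + 154 @ $15 = $7,165
Sale 2 (108) [FIFO — oldest first]: 108 @ $15 = $1,620
Sale 3 (16) [FIFO — oldest first]: 16 @ $15 = $240
Total COGS = $7,165 + $1,620 + $240 = $9,025
Ending inventory: 100 @ $15 + 193 @ $14 = $4,202
Check: goods available $13,227 = COGS $9,025 + ending $4,202

Ending inventory = $4,202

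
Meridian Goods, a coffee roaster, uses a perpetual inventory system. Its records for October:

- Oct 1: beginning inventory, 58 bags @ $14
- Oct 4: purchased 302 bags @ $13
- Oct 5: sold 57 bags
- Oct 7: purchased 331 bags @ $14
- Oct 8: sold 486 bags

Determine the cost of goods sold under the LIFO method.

COGS = $7,390

Oct 5, 57 sold [LIFO — newest first]: 57 @ $13 = $741
Oct 8, 486 sold [LIFO — newest first]: 331 @ $14 + 155 @ $13 = $6,649
Total COGS = $741 + $6,649 = $7,390
Ending inventory: 58 @ $14 + 90 @ $13 = $1,982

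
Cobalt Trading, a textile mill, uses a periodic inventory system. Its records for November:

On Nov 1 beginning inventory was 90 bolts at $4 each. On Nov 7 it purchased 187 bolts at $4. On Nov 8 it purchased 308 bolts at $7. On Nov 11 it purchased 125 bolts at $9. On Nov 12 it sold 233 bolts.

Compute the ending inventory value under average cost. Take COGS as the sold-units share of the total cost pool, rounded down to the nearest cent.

Nov 12, sell 233: 233/710 × $4,389.00 → $1,440.33
Ending inventory (cost pool remaining) = $2,948.67

Ending inventory = $2,948.67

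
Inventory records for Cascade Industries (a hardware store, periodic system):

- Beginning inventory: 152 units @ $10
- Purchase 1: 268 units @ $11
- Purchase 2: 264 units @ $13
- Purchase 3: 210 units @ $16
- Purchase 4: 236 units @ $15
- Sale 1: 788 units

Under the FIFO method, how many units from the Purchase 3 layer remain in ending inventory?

Sale 1 (788) [FIFO — oldest first]: 152 @ $10 + 268 @ $11 + 264 @ $13 + 104 @ $16 = $9,564
Ending inventory: 106 @ $16 + 236 @ $15 = $5,236
Check: goods available $14,800 = COGS $9,564 + ending $5,236

106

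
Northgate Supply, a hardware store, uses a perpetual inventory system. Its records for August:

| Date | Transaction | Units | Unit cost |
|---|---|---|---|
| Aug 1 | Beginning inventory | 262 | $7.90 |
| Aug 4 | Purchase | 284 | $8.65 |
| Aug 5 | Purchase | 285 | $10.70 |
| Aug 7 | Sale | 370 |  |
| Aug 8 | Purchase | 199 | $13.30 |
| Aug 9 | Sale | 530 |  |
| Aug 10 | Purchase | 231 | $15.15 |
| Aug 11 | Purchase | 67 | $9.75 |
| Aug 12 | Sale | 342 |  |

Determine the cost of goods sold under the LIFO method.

COGS = $13,696.10

Aug 7, 370 sold [LIFO — newest first]: 285 @ $10.70 + 85 @ $8.65 = $3,784.75
Aug 9, 530 sold [LIFO — newest first]: 199 @ $13.30 + 199 @ $8.65 + 132 @ $7.90 = $5,410.85
Aug 12, 342 sold [LIFO — newest first]: 67 @ $9.75 + 231 @ $15.15 + 44 @ $7.90 = $4,500.50
Total COGS = $3,784.75 + $5,410.85 + $4,500.50 = $13,696.10
Ending inventory: 86 @ $7.90 = $679.40
Check: goods available $14,375.50 = COGS $13,696.10 + ending $679.40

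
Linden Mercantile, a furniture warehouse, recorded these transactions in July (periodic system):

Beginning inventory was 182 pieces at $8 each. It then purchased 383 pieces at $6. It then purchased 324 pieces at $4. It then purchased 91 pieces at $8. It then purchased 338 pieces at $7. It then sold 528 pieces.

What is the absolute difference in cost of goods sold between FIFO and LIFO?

$42

FIFO COGS: 182 @ $8 + 346 @ $6 = $3,532
LIFO COGS: 338 @ $7 + 91 @ $8 + 99 @ $4 = $3,490
Difference = |$3,532 − $3,490| = $42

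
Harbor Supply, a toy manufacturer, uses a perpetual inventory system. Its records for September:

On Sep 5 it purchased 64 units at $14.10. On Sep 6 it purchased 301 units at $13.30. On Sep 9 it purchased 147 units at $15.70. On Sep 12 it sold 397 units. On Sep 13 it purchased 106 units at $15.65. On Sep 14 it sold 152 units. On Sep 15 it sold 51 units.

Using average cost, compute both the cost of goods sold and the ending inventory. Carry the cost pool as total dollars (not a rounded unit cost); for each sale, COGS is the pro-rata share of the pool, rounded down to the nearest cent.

After Sep 5: 64 on hand, pool $902.40 (≈ $14.1000 each)
After Sep 6: 365 on hand, pool $4,905.70 (≈ $13.4403 each)
After Sep 9: 512 on hand, pool $7,213.60 (≈ $14.0891 each)
Sep 12, sell 397: 397/512 × $7,213.60 → $5,593.35
After Sep 13: 221 on hand, pool $3,279.15 (≈ $14.8378 each)
Sep 14, sell 152: 152/221 × $3,279.15 → $2,255.34
Sep 15, sell 51: 51/69 × $1,023.81 → $756.72
Total COGS = $5,593.35 + $2,255.34 + $756.72 = $8,605.41
Ending inventory (cost pool remaining) = $267.09
Check: goods available $8,872.50 = COGS $8,605.41 + ending $267.09

COGS = $8,605.41; ending inventory = $267.09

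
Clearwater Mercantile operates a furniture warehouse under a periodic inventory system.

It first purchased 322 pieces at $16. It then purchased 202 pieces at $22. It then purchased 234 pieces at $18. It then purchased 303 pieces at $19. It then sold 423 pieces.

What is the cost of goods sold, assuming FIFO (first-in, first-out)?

Sale 1 (423) [FIFO — oldest first]: 322 @ $16 + 101 @ $22 = $7,374
Ending inventory: 101 @ $22 + 234 @ $18 + 303 @ $19 = $12,191

COGS = $7,374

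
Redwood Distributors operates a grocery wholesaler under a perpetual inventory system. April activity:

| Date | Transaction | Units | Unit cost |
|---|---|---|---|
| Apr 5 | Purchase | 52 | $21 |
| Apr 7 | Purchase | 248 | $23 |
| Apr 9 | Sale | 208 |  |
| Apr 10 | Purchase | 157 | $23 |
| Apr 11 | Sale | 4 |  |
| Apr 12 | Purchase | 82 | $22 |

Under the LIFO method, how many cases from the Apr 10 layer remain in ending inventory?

153

Apr 9, 208 sold [LIFO — newest first]: 208 @ $23 = $4,784
Apr 11, 4 sold [LIFO — newest first]: 4 @ $23 = $92
Total COGS = $4,784 + $92 = $4,876
Ending inventory: 52 @ $21 + 40 @ $23 + 153 @ $23 + 82 @ $22 = $7,335
Check: goods available $12,211 = COGS $4,876 + ending $7,335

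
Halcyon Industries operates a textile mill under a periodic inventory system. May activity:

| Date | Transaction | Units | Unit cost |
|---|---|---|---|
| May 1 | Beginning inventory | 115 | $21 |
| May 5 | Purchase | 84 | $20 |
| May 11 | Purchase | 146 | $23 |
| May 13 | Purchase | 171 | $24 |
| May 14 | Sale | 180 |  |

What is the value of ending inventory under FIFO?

May 14, 180 sold [FIFO — oldest first]: 115 @ $21 + 65 @ $20 = $3,715
Ending inventory: 19 @ $20 + 146 @ $23 + 171 @ $24 = $7,842

Ending inventory = $7,842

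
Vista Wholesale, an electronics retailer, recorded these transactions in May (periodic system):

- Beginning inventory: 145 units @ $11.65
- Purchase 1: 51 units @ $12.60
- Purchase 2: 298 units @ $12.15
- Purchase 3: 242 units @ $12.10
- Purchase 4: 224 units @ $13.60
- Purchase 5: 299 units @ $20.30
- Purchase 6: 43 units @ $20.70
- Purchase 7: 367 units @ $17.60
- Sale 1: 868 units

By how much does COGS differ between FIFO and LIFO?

FIFO COGS: 145 @ $11.65 + 51 @ $12.60 + 298 @ $12.15 + 242 @ $12.10 + 132 @ $13.60 = $10,675.95
LIFO COGS: 367 @ $17.60 + 43 @ $20.70 + 299 @ $20.30 + 159 @ $13.60 = $15,581.40
Difference = |$10,675.95 − $15,581.40| = $4,905.45

$4,905.45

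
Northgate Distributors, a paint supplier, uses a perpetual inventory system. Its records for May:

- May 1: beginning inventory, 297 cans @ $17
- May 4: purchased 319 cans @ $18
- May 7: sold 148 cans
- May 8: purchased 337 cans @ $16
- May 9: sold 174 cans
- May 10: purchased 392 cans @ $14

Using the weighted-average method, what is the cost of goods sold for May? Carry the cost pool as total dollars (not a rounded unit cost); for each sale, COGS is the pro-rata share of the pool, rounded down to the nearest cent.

After May 1: 297 on hand, pool $5,049.00 (≈ $17.0000 each)
After May 4: 616 on hand, pool $10,791.00 (≈ $17.5179 each)
May 7, sell 148: 148/616 × $10,791.00 → $2,592.64
After May 8: 805 on hand, pool $13,590.36 (≈ $16.8824 each)
May 9, sell 174: 174/805 × $13,590.36 → $2,937.54
After May 10: 1023 on hand, pool $16,140.82 (≈ $15.7779 each)
Total COGS = $2,592.64 + $2,937.54 = $5,530.18
Ending inventory (cost pool remaining) = $16,140.82

COGS = $5,530.18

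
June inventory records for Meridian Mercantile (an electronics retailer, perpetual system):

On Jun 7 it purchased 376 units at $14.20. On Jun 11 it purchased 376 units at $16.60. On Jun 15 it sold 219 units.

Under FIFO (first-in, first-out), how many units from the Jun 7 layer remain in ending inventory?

Jun 15, 219 sold [FIFO — oldest first]: 219 @ $14.20 = $3,109.80
Ending inventory: 157 @ $14.20 + 376 @ $16.60 = $8,471.00
Check: goods available $11,580.80 = COGS $3,109.80 + ending $8,471.00

157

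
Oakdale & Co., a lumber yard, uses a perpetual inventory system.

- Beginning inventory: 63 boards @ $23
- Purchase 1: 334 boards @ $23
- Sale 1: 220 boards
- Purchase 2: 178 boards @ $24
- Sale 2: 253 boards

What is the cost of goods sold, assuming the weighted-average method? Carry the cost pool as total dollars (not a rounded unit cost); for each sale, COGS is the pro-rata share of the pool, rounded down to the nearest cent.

After Beginning: 63 on hand, pool $1,449.00 (≈ $23.0000 each)
After Purchase 1: 397 on hand, pool $9,131.00 (≈ $23.0000 each)
Sale 1, sell 220: 220/397 × $9,131.00 → $5,060.00
After Purchase 2: 355 on hand, pool $8,343.00 (≈ $23.5014 each)
Sale 2, sell 253: 253/355 × $8,343.00 → $5,945.85
Total COGS = $5,060.00 + $5,945.85 = $11,005.85
Ending inventory (cost pool remaining) = $2,397.15
Check: goods available $13,403.00 = COGS $11,005.85 + ending $2,397.15

COGS = $11,005.85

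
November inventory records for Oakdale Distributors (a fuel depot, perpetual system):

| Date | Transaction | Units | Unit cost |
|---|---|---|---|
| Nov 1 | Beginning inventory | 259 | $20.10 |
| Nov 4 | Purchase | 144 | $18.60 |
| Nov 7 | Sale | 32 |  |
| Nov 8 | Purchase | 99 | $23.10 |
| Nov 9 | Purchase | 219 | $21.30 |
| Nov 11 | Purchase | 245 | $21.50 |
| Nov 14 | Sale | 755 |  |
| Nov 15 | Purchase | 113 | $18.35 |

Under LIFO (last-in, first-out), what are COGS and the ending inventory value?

COGS = $16,505.50; ending inventory = $5,671.45

Nov 7, 32 sold [LIFO — newest first]: 32 @ $18.60 = $595.20
Nov 14, 755 sold [LIFO — newest first]: 245 @ $21.50 + 219 @ $21.30 + 99 @ $23.10 + 112 @ $18.60 + 80 @ $20.10 = $15,910.30
Total COGS = $595.20 + $15,910.30 = $16,505.50
Ending inventory: 179 @ $20.10 + 113 @ $18.35 = $5,671.45
Check: goods available $22,176.95 = COGS $16,505.50 + ending $5,671.45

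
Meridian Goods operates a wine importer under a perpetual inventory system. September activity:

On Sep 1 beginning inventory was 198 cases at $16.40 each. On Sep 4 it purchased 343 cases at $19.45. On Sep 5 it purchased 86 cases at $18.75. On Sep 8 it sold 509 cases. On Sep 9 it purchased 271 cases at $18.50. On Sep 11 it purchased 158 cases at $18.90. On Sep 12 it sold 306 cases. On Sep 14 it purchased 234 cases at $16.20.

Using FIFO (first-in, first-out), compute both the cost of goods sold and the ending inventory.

COGS = $15,009.05; ending inventory = $8,312.50

Sep 8, 509 sold [FIFO — oldest first]: 198 @ $16.40 + 311 @ $19.45 = $9,296.15
Sep 12, 306 sold [FIFO — oldest first]: 32 @ $19.45 + 86 @ $18.75 + 188 @ $18.50 = $5,712.90
Total COGS = $9,296.15 + $5,712.90 = $15,009.05
Ending inventory: 83 @ $18.50 + 158 @ $18.90 + 234 @ $16.20 = $8,312.50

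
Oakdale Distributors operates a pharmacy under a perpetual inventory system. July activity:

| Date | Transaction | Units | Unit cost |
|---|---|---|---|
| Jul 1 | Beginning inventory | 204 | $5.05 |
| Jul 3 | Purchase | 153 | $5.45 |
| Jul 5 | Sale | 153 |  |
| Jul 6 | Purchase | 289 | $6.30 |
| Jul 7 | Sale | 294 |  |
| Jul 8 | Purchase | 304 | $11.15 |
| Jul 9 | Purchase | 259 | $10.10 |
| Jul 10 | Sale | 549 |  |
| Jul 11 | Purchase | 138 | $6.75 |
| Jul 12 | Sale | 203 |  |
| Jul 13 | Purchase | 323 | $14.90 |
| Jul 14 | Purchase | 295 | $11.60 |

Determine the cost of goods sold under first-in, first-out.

COGS = $9,589.25

Jul 5, 153 sold [FIFO — oldest first]: 153 @ $5.05 = $772.65
Jul 7, 294 sold [FIFO — oldest first]: 51 @ $5.05 + 153 @ $5.45 + 90 @ $6.30 = $1,658.40
Jul 10, 549 sold [FIFO — oldest first]: 199 @ $6.30 + 304 @ $11.15 + 46 @ $10.10 = $5,107.90
Jul 12, 203 sold [FIFO — oldest first]: 203 @ $10.10 = $2,050.30
Total COGS = $772.65 + $1,658.40 + $5,107.90 + $2,050.30 = $9,589.25
Ending inventory: 10 @ $10.10 + 138 @ $6.75 + 323 @ $14.90 + 295 @ $11.60 = $9,267.20
Check: goods available $18,856.45 = COGS $9,589.25 + ending $9,267.20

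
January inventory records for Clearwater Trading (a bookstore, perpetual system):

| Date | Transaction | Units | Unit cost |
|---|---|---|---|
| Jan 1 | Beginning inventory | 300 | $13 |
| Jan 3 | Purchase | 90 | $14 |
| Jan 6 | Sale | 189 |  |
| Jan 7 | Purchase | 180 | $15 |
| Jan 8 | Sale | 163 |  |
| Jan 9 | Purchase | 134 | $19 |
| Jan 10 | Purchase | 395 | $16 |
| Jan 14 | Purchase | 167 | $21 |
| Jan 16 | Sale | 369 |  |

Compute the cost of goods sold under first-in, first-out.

Jan 6, 189 sold [FIFO — oldest first]: 189 @ $13 = $2,457
Jan 8, 163 sold [FIFO — oldest first]: 111 @ $13 + 52 @ $14 = $2,171
Jan 16, 369 sold [FIFO — oldest first]: 38 @ $14 + 180 @ $15 + 134 @ $19 + 17 @ $16 = $6,050
Total COGS = $2,457 + $2,171 + $6,050 = $10,678
Ending inventory: 378 @ $16 + 167 @ $21 = $9,555
Check: goods available $20,233 = COGS $10,678 + ending $9,555

COGS = $10,678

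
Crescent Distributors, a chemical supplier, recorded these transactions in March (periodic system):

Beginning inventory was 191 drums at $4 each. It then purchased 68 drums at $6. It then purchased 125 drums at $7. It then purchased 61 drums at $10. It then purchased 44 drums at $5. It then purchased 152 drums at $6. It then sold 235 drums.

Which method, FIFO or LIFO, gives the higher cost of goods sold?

LIFO

FIFO COGS: 191 @ $4 + 44 @ $6 = $1,028
LIFO COGS: 152 @ $6 + 44 @ $5 + 39 @ $10 = $1,522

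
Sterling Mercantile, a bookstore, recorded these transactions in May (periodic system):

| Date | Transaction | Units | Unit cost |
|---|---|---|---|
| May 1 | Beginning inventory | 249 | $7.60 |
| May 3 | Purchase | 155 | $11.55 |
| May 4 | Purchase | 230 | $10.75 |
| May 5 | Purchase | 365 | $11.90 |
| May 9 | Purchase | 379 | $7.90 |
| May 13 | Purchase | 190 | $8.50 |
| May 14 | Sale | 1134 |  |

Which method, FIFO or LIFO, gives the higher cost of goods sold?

FIFO COGS: 249 @ $7.60 + 155 @ $11.55 + 230 @ $10.75 + 365 @ $11.90 + 135 @ $7.90 = $11,565.15
LIFO COGS: 190 @ $8.50 + 379 @ $7.90 + 365 @ $11.90 + 200 @ $10.75 = $11,102.60

FIFO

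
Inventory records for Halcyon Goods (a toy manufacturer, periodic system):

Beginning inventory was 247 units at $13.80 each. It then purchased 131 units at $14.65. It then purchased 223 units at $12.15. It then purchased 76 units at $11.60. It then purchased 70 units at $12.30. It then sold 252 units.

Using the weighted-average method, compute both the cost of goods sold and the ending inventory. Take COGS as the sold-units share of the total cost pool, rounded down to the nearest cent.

Sale 1, sell 252: 252/747 × $9,779.80 → $3,299.20
Ending inventory (cost pool remaining) = $6,480.60

COGS = $3,299.20; ending inventory = $6,480.60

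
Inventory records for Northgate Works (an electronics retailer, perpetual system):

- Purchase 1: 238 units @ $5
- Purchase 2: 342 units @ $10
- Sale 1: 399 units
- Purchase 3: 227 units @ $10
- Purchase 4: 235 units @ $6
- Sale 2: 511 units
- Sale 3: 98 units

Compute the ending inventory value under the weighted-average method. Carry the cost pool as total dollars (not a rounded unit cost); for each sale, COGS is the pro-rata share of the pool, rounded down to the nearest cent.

After Purchase 1: 238 on hand, pool $1,190.00 (≈ $5.0000 each)
After Purchase 2: 580 on hand, pool $4,610.00 (≈ $7.9483 each)
Sale 1, sell 399: 399/580 × $4,610.00 → $3,171.36
After Purchase 3: 408 on hand, pool $3,708.64 (≈ $9.0898 each)
After Purchase 4: 643 on hand, pool $5,118.64 (≈ $7.9606 each)
Sale 2, sell 511: 511/643 × $5,118.64 → $4,067.84
Sale 3, sell 98: 98/132 × $1,050.80 → $780.13
Total COGS = $3,171.36 + $4,067.84 + $780.13 = $8,019.33
Ending inventory (cost pool remaining) = $270.67

Ending inventory = $270.67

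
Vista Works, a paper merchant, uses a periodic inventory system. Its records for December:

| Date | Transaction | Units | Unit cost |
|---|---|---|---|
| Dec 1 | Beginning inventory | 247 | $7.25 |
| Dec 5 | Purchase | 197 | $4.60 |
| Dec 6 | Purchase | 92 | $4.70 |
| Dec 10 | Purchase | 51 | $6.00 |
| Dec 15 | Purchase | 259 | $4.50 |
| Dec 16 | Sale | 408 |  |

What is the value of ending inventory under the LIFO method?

Dec 16, 408 sold [LIFO — newest first]: 259 @ $4.50 + 51 @ $6.00 + 92 @ $4.70 + 6 @ $4.60 = $1,931.50
Ending inventory: 247 @ $7.25 + 191 @ $4.60 = $2,669.35
Check: goods available $4,600.85 = COGS $1,931.50 + ending $2,669.35

Ending inventory = $2,669.35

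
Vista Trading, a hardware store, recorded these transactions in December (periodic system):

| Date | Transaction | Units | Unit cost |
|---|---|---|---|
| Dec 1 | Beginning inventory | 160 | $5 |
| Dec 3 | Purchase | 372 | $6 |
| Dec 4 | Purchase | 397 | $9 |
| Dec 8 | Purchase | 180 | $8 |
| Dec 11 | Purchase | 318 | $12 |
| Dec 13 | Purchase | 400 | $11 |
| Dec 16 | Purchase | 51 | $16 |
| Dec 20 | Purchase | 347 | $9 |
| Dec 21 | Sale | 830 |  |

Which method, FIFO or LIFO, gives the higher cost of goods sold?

FIFO COGS: 160 @ $5 + 372 @ $6 + 298 @ $9 = $5,714
LIFO COGS: 347 @ $9 + 51 @ $16 + 400 @ $11 + 32 @ $12 = $8,723

LIFO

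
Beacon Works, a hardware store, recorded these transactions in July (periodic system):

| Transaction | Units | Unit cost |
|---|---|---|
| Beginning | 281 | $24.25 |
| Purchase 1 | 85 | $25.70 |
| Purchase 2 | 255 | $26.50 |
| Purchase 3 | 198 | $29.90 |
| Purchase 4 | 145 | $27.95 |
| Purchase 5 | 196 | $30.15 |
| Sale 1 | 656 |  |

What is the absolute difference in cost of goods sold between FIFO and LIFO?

FIFO COGS: 281 @ $24.25 + 85 @ $25.70 + 255 @ $26.50 + 35 @ $29.90 = $16,802.75
LIFO COGS: 196 @ $30.15 + 145 @ $27.95 + 198 @ $29.90 + 117 @ $26.50 = $18,982.85
Difference = |$16,802.75 − $18,982.85| = $2,180.10

$2,180.10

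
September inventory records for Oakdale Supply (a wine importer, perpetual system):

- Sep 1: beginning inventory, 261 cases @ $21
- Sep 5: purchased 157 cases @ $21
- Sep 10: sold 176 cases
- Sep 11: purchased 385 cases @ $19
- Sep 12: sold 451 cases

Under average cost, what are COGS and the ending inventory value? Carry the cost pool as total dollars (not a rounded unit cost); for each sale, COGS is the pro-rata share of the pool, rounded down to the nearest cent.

After Sep 1: 261 on hand, pool $5,481.00 (≈ $21.0000 each)
After Sep 5: 418 on hand, pool $8,778.00 (≈ $21.0000 each)
Sep 10, sell 176: 176/418 × $8,778.00 → $3,696.00
After Sep 11: 627 on hand, pool $12,397.00 (≈ $19.7719 each)
Sep 12, sell 451: 451/627 × $12,397.00 → $8,917.14
Total COGS = $3,696.00 + $8,917.14 = $12,613.14
Ending inventory (cost pool remaining) = $3,479.86

COGS = $12,613.14; ending inventory = $3,479.86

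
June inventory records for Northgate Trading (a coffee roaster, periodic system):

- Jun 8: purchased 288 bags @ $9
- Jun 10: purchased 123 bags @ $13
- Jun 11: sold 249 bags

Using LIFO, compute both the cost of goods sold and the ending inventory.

Jun 11, 249 sold [LIFO — newest first]: 123 @ $13 + 126 @ $9 = $2,733
Ending inventory: 162 @ $9 = $1,458

COGS = $2,733; ending inventory = $1,458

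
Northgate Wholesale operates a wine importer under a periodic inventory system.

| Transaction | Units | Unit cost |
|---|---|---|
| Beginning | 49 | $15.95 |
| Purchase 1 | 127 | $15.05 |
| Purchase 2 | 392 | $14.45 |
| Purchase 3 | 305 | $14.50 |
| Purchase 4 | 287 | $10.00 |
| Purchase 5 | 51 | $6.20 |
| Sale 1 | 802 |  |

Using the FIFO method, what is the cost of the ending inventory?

Ending inventory = $4,215.70

Sale 1 (802) [FIFO — oldest first]: 49 @ $15.95 + 127 @ $15.05 + 392 @ $14.45 + 234 @ $14.50 = $11,750.30
Ending inventory: 71 @ $14.50 + 287 @ $10.00 + 51 @ $6.20 = $4,215.70
Check: goods available $15,966.00 = COGS $11,750.30 + ending $4,215.70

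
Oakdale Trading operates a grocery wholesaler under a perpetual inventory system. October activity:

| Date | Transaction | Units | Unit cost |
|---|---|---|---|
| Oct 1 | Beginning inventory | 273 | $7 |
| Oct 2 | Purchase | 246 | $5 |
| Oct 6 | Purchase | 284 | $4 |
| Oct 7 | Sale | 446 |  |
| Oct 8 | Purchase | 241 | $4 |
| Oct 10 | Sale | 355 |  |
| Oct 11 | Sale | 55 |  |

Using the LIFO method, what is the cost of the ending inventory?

Ending inventory = $1,316

Oct 7, 446 sold [LIFO — newest first]: 284 @ $4 + 162 @ $5 = $1,946
Oct 10, 355 sold [LIFO — newest first]: 241 @ $4 + 84 @ $5 + 30 @ $7 = $1,594
Oct 11, 55 sold [LIFO — newest first]: 55 @ $7 = $385
Total COGS = $1,946 + $1,594 + $385 = $3,925
Ending inventory: 188 @ $7 = $1,316
Check: goods available $5,241 = COGS $3,925 + ending $1,316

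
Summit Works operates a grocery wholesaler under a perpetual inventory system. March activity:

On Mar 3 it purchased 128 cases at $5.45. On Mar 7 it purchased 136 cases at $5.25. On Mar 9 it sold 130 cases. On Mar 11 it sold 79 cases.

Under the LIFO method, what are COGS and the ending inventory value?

COGS = $1,111.85; ending inventory = $299.75

Mar 9, 130 sold [LIFO — newest first]: 130 @ $5.25 = $682.50
Mar 11, 79 sold [LIFO — newest first]: 6 @ $5.25 + 73 @ $5.45 = $429.35
Total COGS = $682.50 + $429.35 = $1,111.85
Ending inventory: 55 @ $5.45 = $299.75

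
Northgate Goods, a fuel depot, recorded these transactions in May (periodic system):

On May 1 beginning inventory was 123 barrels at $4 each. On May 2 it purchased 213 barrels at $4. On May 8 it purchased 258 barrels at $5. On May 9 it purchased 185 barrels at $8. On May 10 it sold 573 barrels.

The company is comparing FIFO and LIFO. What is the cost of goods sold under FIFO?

COGS = $2,529

FIFO COGS: 123 @ $4 + 213 @ $4 + 237 @ $5 = $2,529
LIFO COGS: 185 @ $8 + 258 @ $5 + 130 @ $4 = $3,290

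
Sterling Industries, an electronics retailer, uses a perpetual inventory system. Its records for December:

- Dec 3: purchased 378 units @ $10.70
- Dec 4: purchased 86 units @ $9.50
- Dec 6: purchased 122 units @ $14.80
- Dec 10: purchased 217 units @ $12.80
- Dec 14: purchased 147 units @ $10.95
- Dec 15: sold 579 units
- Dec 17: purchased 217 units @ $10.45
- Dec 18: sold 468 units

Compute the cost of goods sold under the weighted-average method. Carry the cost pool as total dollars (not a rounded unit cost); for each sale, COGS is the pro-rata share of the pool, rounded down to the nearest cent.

After Dec 3: 378 on hand, pool $4,044.60 (≈ $10.7000 each)
After Dec 4: 464 on hand, pool $4,861.60 (≈ $10.4776 each)
After Dec 6: 586 on hand, pool $6,667.20 (≈ $11.3775 each)
After Dec 10: 803 on hand, pool $9,444.80 (≈ $11.7619 each)
After Dec 14: 950 on hand, pool $11,054.45 (≈ $11.6363 each)
Dec 15, sell 579: 579/950 × $11,054.45 → $6,737.39
After Dec 17: 588 on hand, pool $6,584.71 (≈ $11.1985 each)
Dec 18, sell 468: 468/588 × $6,584.71 → $5,240.89
Total COGS = $6,737.39 + $5,240.89 = $11,978.28
Ending inventory (cost pool remaining) = $1,343.82

COGS = $11,978.28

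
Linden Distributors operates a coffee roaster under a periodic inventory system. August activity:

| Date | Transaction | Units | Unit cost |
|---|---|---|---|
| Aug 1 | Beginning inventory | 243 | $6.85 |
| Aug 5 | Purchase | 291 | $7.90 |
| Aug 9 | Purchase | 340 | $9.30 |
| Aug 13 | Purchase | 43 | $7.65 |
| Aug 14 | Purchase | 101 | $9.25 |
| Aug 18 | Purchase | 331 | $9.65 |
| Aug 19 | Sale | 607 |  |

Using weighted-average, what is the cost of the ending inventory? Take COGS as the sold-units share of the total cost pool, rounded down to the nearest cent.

Aug 19, sell 607: 607/1349 × $11,582.80 → $5,211.83
Ending inventory (cost pool remaining) = $6,370.97

Ending inventory = $6,370.97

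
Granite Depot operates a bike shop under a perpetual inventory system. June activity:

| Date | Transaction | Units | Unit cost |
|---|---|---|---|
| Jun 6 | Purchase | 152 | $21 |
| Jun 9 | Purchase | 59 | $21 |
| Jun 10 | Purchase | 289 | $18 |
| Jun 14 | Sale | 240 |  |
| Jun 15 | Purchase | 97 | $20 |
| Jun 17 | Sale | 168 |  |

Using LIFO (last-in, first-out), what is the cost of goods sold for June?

COGS = $7,604

Jun 14, 240 sold [LIFO — newest first]: 240 @ $18 = $4,320
Jun 17, 168 sold [LIFO — newest first]: 97 @ $20 + 49 @ $18 + 22 @ $21 = $3,284
Total COGS = $4,320 + $3,284 = $7,604
Ending inventory: 152 @ $21 + 37 @ $21 = $3,969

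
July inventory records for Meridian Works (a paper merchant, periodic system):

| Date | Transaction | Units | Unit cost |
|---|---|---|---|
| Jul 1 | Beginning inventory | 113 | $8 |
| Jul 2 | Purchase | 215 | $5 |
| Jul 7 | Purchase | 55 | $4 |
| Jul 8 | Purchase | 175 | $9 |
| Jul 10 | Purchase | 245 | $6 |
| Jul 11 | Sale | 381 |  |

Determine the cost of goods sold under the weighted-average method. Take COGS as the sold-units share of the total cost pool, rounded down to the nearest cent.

Jul 11, sell 381: 381/803 × $5,244.00 → $2,488.12
Ending inventory (cost pool remaining) = $2,755.88
Check: goods available $5,244.00 = COGS $2,488.12 + ending $2,755.88

COGS = $2,488.12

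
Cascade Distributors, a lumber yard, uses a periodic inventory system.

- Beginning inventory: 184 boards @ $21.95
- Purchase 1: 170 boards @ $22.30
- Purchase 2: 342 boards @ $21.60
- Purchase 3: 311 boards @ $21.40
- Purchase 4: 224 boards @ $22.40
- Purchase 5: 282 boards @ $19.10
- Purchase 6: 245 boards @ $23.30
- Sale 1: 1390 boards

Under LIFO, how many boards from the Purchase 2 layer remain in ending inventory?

14

Sale 1 (1390) [LIFO — newest first]: 245 @ $23.30 + 282 @ $19.10 + 224 @ $22.40 + 311 @ $21.40 + 328 @ $21.60 = $29,852.50
Ending inventory: 184 @ $21.95 + 170 @ $22.30 + 14 @ $21.60 = $8,132.20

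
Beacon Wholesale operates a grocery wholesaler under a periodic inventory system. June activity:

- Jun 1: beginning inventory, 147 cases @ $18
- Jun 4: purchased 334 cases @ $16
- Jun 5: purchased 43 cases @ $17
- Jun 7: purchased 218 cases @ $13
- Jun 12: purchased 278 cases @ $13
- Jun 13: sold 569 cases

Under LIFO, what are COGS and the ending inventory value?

Jun 13, 569 sold [LIFO — newest first]: 278 @ $13 + 218 @ $13 + 43 @ $17 + 30 @ $16 = $7,659
Ending inventory: 147 @ $18 + 304 @ $16 = $7,510
Check: goods available $15,169 = COGS $7,659 + ending $7,510

COGS = $7,659; ending inventory = $7,510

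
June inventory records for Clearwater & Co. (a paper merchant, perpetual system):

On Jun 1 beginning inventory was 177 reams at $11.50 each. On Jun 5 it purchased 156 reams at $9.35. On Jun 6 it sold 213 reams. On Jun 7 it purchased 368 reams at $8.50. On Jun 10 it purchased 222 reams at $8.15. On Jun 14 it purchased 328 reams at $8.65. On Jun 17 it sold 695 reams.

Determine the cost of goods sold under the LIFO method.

COGS = $7,993.10

Jun 6, 213 sold [LIFO — newest first]: 156 @ $9.35 + 57 @ $11.50 = $2,114.10
Jun 17, 695 sold [LIFO — newest first]: 328 @ $8.65 + 222 @ $8.15 + 145 @ $8.50 = $5,879.00
Total COGS = $2,114.10 + $5,879.00 = $7,993.10
Ending inventory: 120 @ $11.50 + 223 @ $8.50 = $3,275.50
Check: goods available $11,268.60 = COGS $7,993.10 + ending $3,275.50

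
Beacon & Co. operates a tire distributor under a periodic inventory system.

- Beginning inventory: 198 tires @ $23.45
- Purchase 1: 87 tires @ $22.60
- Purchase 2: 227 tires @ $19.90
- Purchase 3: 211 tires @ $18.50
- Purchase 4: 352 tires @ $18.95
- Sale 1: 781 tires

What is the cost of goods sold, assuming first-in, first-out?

COGS = $16,129.20

Sale 1 (781) [FIFO — oldest first]: 198 @ $23.45 + 87 @ $22.60 + 227 @ $19.90 + 211 @ $18.50 + 58 @ $18.95 = $16,129.20
Ending inventory: 294 @ $18.95 = $5,571.30
Check: goods available $21,700.50 = COGS $16,129.20 + ending $5,571.30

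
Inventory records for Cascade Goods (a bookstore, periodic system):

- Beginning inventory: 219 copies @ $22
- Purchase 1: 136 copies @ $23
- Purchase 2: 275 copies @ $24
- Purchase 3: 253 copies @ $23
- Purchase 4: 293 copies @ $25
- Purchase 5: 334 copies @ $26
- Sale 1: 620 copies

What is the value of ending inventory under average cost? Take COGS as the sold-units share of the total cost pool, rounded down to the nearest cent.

Ending inventory = $21,438.99

Sale 1, sell 620: 620/1510 × $36,374.00 → $14,935.01
Ending inventory (cost pool remaining) = $21,438.99
Check: goods available $36,374.00 = COGS $14,935.01 + ending $21,438.99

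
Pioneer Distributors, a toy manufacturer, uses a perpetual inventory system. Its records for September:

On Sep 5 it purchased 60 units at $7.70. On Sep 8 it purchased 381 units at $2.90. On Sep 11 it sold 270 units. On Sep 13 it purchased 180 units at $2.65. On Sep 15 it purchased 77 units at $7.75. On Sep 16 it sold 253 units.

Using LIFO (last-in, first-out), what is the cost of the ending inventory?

Sep 11, 270 sold [LIFO — newest first]: 270 @ $2.90 = $783.00
Sep 16, 253 sold [LIFO — newest first]: 77 @ $7.75 + 176 @ $2.65 = $1,063.15
Total COGS = $783.00 + $1,063.15 = $1,846.15
Ending inventory: 60 @ $7.70 + 111 @ $2.90 + 4 @ $2.65 = $794.50

Ending inventory = $794.50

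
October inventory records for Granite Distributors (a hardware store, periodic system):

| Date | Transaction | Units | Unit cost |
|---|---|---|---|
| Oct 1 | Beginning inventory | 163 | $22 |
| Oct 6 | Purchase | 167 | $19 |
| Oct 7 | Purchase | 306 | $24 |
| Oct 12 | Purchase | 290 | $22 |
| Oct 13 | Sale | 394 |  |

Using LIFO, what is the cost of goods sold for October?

Oct 13, 394 sold [LIFO — newest first]: 290 @ $22 + 104 @ $24 = $8,876
Ending inventory: 163 @ $22 + 167 @ $19 + 202 @ $24 = $11,607
Check: goods available $20,483 = COGS $8,876 + ending $11,607

COGS = $8,876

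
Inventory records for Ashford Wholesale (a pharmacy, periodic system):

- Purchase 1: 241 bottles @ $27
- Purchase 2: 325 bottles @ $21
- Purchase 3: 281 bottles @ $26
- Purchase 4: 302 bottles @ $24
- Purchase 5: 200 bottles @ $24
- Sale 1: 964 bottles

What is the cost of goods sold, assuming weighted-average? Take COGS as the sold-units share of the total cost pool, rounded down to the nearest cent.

Sale 1, sell 964: 964/1349 × $32,686.00 → $23,357.52
Ending inventory (cost pool remaining) = $9,328.48

COGS = $23,357.52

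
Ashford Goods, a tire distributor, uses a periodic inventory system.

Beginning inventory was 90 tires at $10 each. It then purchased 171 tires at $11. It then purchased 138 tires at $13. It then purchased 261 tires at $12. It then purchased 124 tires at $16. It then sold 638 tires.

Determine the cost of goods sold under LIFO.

Sale 1 (638) [LIFO — newest first]: 124 @ $16 + 261 @ $12 + 138 @ $13 + 115 @ $11 = $8,175
Ending inventory: 90 @ $10 + 56 @ $11 = $1,516

COGS = $8,175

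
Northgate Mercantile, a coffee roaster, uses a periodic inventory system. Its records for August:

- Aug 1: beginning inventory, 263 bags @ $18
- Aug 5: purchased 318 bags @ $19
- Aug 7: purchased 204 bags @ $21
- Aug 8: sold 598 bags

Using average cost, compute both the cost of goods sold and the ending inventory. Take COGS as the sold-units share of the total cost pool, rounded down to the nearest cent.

Aug 8, sell 598: 598/785 × $15,060.00 → $11,472.45
Ending inventory (cost pool remaining) = $3,587.55
Check: goods available $15,060.00 = COGS $11,472.45 + ending $3,587.55

COGS = $11,472.45; ending inventory = $3,587.55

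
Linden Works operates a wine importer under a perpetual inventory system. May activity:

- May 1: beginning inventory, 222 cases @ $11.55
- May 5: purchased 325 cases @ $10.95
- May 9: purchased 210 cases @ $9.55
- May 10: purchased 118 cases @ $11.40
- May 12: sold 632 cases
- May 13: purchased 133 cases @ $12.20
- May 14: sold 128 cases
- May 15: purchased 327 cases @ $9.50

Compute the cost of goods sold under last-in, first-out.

May 12, 632 sold [LIFO — newest first]: 118 @ $11.40 + 210 @ $9.55 + 304 @ $10.95 = $6,679.50
May 14, 128 sold [LIFO — newest first]: 128 @ $12.20 = $1,561.60
Total COGS = $6,679.50 + $1,561.60 = $8,241.10
Ending inventory: 222 @ $11.55 + 21 @ $10.95 + 5 @ $12.20 + 327 @ $9.50 = $5,961.55

COGS = $8,241.10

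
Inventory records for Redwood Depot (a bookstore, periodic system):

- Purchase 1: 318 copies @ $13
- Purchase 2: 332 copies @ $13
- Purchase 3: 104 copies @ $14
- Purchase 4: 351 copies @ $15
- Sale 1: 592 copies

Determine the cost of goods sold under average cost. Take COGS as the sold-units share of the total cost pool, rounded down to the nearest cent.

Sale 1, sell 592: 592/1105 × $15,171.00 → $8,127.81
Ending inventory (cost pool remaining) = $7,043.19

COGS = $8,127.81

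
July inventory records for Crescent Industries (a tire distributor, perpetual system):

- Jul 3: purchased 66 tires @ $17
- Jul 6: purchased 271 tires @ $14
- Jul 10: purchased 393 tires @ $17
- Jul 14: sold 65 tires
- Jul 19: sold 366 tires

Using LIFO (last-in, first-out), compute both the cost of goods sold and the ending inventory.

COGS = $7,213; ending inventory = $4,384

Jul 14, 65 sold [LIFO — newest first]: 65 @ $17 = $1,105
Jul 19, 366 sold [LIFO — newest first]: 328 @ $17 + 38 @ $14 = $6,108
Total COGS = $1,105 + $6,108 = $7,213
Ending inventory: 66 @ $17 + 233 @ $14 = $4,384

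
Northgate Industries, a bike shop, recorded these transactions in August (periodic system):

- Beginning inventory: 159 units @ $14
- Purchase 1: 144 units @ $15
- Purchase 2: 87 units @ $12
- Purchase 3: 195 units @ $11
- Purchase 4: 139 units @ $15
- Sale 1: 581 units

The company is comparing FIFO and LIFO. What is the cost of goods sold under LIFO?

COGS = $7,658

FIFO COGS: 159 @ $14 + 144 @ $15 + 87 @ $12 + 191 @ $11 = $7,531
LIFO COGS: 139 @ $15 + 195 @ $11 + 87 @ $12 + 144 @ $15 + 16 @ $14 = $7,658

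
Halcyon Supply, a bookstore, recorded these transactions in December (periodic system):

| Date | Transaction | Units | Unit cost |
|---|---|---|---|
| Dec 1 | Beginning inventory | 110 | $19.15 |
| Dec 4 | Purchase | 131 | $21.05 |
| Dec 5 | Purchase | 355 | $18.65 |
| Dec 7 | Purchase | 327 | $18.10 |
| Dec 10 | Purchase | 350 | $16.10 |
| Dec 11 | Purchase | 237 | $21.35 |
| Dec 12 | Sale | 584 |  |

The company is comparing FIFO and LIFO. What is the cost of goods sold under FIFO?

COGS = $11,261.00

FIFO COGS: 110 @ $19.15 + 131 @ $21.05 + 343 @ $18.65 = $11,261.00
LIFO COGS: 237 @ $21.35 + 347 @ $16.10 = $10,646.65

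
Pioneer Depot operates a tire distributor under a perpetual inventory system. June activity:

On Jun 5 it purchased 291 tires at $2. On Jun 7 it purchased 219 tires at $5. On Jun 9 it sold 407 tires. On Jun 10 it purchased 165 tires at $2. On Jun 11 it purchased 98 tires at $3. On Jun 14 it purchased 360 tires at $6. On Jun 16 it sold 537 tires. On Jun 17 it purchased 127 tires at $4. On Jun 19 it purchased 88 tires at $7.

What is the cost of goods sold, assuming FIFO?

Jun 9, 407 sold [FIFO — oldest first]: 291 @ $2 + 116 @ $5 = $1,162
Jun 16, 537 sold [FIFO — oldest first]: 103 @ $5 + 165 @ $2 + 98 @ $3 + 171 @ $6 = $2,165
Total COGS = $1,162 + $2,165 = $3,327
Ending inventory: 189 @ $6 + 127 @ $4 + 88 @ $7 = $2,258

COGS = $3,327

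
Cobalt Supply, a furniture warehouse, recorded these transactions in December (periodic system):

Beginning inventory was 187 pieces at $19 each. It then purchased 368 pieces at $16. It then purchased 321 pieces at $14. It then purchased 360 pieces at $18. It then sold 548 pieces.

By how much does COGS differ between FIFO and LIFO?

FIFO COGS: 187 @ $19 + 361 @ $16 = $9,329
LIFO COGS: 360 @ $18 + 188 @ $14 = $9,112
Difference = |$9,329 − $9,112| = $217

$217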